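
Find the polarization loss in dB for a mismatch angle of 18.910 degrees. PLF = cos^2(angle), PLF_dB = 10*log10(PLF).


PLF_linear = cos^2(18.910 deg) = 0.8949705
PLF_dB = 10 * log10(0.8949705) = -0.4819 dB

-0.4819 dB


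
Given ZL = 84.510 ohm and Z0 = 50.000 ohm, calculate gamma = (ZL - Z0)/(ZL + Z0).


gamma = (84.510 - 50.000) / (84.510 + 50.000) = 0.2566

0.2566


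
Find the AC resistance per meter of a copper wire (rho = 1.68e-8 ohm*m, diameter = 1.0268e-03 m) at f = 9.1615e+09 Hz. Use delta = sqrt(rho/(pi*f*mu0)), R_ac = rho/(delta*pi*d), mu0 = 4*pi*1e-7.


delta = sqrt(1.68e-8 / (pi * 9.1615e+09 * 4*pi*1e-7)) = 6.815402e-07 m
R_ac = 1.68e-8 / (6.815402e-07 * pi * 1.0268e-03) = 7.642 ohm/m

7.642 ohm/m


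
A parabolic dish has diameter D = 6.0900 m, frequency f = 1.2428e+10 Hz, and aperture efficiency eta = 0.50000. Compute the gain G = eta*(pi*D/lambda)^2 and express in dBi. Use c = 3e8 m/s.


lambda = c / f = 3.0000e+08 / 1.2428e+10 = 0.02413904 m
G_linear = 0.50000 * (pi * 6.0900 / 0.02413904)^2 = 314097.4
G_dBi = 10 * log10(314097.4) = 54.97 dBi

54.97 dBi


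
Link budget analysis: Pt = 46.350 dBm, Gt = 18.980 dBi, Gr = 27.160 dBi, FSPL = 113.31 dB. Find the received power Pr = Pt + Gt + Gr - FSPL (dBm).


Pr = 46.350 + 18.980 + 27.160 - 113.31 = -20.82 dBm

-20.82 dBm


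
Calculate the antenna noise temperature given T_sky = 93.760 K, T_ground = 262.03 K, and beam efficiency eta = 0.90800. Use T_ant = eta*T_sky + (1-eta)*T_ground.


T_ant = 0.90800 * 93.760 + (1 - 0.90800) * 262.03 = 109.2 K

109.2 K


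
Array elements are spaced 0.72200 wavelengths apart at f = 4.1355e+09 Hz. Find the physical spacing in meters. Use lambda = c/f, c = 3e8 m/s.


lambda = c / f = 3.0000e+08 / 4.1355e+09 = 0.07254262 m
d = 0.72200 * 0.07254262 = 0.05238 m

0.05238 m


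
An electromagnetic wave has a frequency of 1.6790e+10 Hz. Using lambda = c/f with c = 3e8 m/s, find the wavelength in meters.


lambda = c / f = 3.0000e+08 / 1.6790e+10 = 0.01787 m

0.01787 m


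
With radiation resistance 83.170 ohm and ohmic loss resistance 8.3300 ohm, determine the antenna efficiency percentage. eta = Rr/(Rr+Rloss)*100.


eta = 83.170 / (83.170 + 8.3300) * 100 = 90.90%

90.90%


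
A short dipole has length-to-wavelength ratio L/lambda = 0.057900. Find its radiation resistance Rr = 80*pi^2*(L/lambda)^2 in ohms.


Rr = 80 * pi^2 * (0.057900)^2 = 80 * 9.869604 * 3.352410e-03 = 2.647 ohm

2.647 ohm


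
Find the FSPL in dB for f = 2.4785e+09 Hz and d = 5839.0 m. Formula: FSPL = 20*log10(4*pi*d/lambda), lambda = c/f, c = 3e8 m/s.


lambda = c / f = 3.0000e+08 / 2.4785e+09 = 0.1210410 m
FSPL = 20 * log10(4*pi*5839.0/0.1210410) = 115.7 dB

115.7 dB


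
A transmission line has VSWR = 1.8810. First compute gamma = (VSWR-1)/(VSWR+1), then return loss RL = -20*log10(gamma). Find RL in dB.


gamma = (1.8810 - 1) / (1.8810 + 1) = 0.3057966
RL = -20 * log10(0.3057966) = 10.29 dB

10.29 dB


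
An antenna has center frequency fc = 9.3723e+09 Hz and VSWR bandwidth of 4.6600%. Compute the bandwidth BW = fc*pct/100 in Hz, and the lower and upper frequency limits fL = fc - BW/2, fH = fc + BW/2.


BW = 9.3723e+09 * 4.6600/100 = 4.367492e+08 Hz
fL = 9.3723e+09 - 4.367492e+08/2 = 9.154e+09 Hz
fH = 9.3723e+09 + 4.367492e+08/2 = 9.591e+09 Hz

BW=4.367e+08 Hz, fL=9.154e+09 Hz, fH=9.591e+09 Hz


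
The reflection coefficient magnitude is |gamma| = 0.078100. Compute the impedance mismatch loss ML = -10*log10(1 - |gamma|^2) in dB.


ML = -10 * log10(1 - 0.078100^2) = -10 * log10(0.99390039) = 0.02657 dB

0.02657 dB


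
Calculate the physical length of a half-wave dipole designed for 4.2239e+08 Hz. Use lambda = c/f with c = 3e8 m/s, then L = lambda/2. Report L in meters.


lambda = c / f = 3.0000e+08 / 4.2239e+08 = 0.7102441 m
L = lambda / 2 = 0.7102441 / 2 = 0.3551 m

0.3551 m


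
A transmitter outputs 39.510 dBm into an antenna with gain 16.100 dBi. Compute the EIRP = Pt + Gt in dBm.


EIRP = Pt + Gt = 39.510 + 16.100 = 55.61 dBm

55.61 dBm


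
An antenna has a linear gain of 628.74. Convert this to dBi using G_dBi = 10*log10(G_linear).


G_dBi = 10 * log10(628.74) = 27.98 dBi

27.98 dBi


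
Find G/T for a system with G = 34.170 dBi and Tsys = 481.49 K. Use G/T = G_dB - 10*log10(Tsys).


G/T = 34.170 - 10*log10(481.49) = 34.170 - 26.82587 = 7.344 dB/K

7.344 dB/K


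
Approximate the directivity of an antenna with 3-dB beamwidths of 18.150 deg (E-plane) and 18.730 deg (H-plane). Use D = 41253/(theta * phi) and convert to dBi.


D_linear = 41253 / (18.150 * 18.730) = 121.3504
D_dBi = 10 * log10(121.3504) = 20.84 dBi

20.84 dBi


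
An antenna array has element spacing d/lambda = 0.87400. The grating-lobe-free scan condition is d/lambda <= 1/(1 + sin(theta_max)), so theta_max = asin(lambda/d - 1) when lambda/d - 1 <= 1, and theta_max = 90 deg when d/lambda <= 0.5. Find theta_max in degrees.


lambda/d - 1 = 1/0.87400 - 1 = 0.1441648
theta_max = asin(0.1441648) = 8.289 deg

8.289 deg


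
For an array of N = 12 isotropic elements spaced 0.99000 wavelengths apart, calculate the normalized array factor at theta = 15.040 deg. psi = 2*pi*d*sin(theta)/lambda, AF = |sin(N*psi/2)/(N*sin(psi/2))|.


psi = 2*pi*0.99000*sin(15.040 deg) = 1.614140 rad
AF = |sin(12*1.614140/2) / (12*sin(1.614140/2))| = 0.02967

0.02967


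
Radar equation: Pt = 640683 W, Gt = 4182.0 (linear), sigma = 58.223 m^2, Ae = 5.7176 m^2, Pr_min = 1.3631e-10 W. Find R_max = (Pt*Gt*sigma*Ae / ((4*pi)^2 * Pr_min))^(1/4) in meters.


R^4 = 640683*4182.0*58.223*5.7176 / ((4*pi)^2 * 1.3631e-10) = 4.143698e+19
R_max = 4.143698e+19^0.25 = 80232 m

80232 m


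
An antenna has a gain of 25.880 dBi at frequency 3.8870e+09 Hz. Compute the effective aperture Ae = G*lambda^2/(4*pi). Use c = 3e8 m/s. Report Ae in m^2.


lambda = c / f = 3.0000e+08 / 3.8870e+09 = 0.07718034 m
G_linear = 10^(25.880/10) = 387.2576
Ae = G_linear * lambda^2 / (4*pi) = 387.2576 * 0.07718034^2 / (4*pi) = 0.1836 m^2

0.1836 m^2


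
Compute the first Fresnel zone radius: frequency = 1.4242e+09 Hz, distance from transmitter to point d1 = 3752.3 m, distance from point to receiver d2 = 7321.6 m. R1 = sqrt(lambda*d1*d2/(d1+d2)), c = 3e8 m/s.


lambda = c / f = 3.0000e+08 / 1.4242e+09 = 0.2106446 m
R1 = sqrt(0.2106446 * 3752.3 * 7321.6 / (3752.3 + 7321.6)) = 22.86 m

22.86 m


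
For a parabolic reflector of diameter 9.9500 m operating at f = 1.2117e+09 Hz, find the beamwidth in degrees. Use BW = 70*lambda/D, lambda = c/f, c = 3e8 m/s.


lambda = c / f = 3.0000e+08 / 1.2117e+09 = 0.2475860 m
BW = 70 * 0.2475860 / 9.9500 = 1.742 deg

1.742 deg


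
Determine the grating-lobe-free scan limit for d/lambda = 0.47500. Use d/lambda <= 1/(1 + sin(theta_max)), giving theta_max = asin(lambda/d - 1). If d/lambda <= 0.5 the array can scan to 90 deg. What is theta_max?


lambda/d - 1 = 1/0.47500 - 1 = 1.105263 >= 1
d/lambda <= 0.5, so the array can scan to endfire without grating lobes: theta_max = 90 deg

90 deg


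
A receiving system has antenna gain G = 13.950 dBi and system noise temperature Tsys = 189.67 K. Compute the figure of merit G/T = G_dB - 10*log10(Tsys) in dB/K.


G/T = 13.950 - 10*log10(189.67) = 13.950 - 22.77999 = -8.830 dB/K

-8.830 dB/K


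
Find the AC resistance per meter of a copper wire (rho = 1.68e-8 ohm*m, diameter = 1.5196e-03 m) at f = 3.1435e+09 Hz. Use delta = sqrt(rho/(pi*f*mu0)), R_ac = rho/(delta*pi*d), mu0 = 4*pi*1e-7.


delta = sqrt(1.68e-8 / (pi * 3.1435e+09 * 4*pi*1e-7)) = 1.163504e-06 m
R_ac = 1.68e-8 / (1.163504e-06 * pi * 1.5196e-03) = 3.025 ohm/m

3.025 ohm/m


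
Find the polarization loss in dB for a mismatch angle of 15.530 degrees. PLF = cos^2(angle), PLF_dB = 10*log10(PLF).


PLF_linear = cos^2(15.530 deg) = 0.9283137
PLF_dB = 10 * log10(0.9283137) = -0.3231 dB

-0.3231 dB


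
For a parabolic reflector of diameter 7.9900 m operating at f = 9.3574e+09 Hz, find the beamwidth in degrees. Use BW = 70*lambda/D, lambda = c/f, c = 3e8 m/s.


lambda = c / f = 3.0000e+08 / 9.3574e+09 = 0.03206019 m
BW = 70 * 0.03206019 / 7.9900 = 0.2809 deg

0.2809 deg


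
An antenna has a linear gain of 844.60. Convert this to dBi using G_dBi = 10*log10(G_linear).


G_dBi = 10 * log10(844.60) = 29.27 dBi

29.27 dBi


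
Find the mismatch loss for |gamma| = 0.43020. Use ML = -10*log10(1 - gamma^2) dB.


ML = -10 * log10(1 - 0.43020^2) = -10 * log10(0.81492796) = 0.8888 dB

0.8888 dB


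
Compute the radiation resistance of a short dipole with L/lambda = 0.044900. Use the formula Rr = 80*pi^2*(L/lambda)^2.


Rr = 80 * pi^2 * (0.044900)^2 = 80 * 9.869604 * 2.016010e-03 = 1.592 ohm

1.592 ohm


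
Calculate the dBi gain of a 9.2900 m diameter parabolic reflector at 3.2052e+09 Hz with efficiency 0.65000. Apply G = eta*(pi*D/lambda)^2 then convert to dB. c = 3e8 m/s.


lambda = c / f = 3.0000e+08 / 3.2052e+09 = 0.09359790 m
G_linear = 0.65000 * (pi * 9.2900 / 0.09359790)^2 = 63199.31
G_dBi = 10 * log10(63199.31) = 48.01 dBi

48.01 dBi


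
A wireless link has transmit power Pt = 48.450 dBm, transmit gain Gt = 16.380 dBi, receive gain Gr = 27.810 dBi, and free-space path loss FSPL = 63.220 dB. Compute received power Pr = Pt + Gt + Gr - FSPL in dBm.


Pr = 48.450 + 16.380 + 27.810 - 63.220 = 29.42 dBm

29.42 dBm


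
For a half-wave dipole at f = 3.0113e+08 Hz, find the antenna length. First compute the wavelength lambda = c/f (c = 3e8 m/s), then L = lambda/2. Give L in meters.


lambda = c / f = 3.0000e+08 / 3.0113e+08 = 0.9962475 m
L = lambda / 2 = 0.9962475 / 2 = 0.4981 m

0.4981 m


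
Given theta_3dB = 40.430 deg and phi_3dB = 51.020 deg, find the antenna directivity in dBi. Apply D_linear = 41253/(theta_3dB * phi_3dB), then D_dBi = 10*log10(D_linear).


D_linear = 41253 / (40.430 * 51.020) = 19.99914
D_dBi = 10 * log10(19.99914) = 13.01 dBi

13.01 dBi


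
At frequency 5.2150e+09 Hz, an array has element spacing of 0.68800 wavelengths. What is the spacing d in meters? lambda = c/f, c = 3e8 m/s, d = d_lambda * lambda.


lambda = c / f = 3.0000e+08 / 5.2150e+09 = 0.05752637 m
d = 0.68800 * 0.05752637 = 0.03958 m

0.03958 m


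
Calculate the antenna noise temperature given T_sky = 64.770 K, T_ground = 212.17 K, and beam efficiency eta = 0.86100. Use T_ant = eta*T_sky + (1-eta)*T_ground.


T_ant = 0.86100 * 64.770 + (1 - 0.86100) * 212.17 = 85.26 K

85.26 K


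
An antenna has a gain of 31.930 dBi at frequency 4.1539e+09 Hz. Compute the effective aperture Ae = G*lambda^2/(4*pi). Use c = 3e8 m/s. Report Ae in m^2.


lambda = c / f = 3.0000e+08 / 4.1539e+09 = 0.07222129 m
G_linear = 10^(31.930/10) = 1559.553
Ae = G_linear * lambda^2 / (4*pi) = 1559.553 * 0.07222129^2 / (4*pi) = 0.6473 m^2

0.6473 m^2


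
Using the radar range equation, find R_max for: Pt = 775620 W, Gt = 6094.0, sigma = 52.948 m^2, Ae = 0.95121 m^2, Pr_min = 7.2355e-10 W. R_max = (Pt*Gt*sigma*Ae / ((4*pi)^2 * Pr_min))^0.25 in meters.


R^4 = 775620*6094.0*52.948*0.95121 / ((4*pi)^2 * 7.2355e-10) = 2.083479e+18
R_max = 2.083479e+18^0.25 = 37992 m

37992 m


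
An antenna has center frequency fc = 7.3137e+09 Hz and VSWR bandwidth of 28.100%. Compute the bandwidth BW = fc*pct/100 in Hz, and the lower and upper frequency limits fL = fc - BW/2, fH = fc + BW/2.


BW = 7.3137e+09 * 28.100/100 = 2.055150e+09 Hz
fL = 7.3137e+09 - 2.055150e+09/2 = 6.286e+09 Hz
fH = 7.3137e+09 + 2.055150e+09/2 = 8.341e+09 Hz

BW=2.055e+09 Hz, fL=6.286e+09 Hz, fH=8.341e+09 Hz


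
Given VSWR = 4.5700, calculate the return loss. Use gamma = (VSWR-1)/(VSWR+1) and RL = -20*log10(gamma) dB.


gamma = (4.5700 - 1) / (4.5700 + 1) = 0.6409336
RL = -20 * log10(0.6409336) = 3.864 dB

3.864 dB


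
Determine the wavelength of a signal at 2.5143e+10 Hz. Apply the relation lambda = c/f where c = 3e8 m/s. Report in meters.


lambda = c / f = 3.0000e+08 / 2.5143e+10 = 0.01193 m

0.01193 m


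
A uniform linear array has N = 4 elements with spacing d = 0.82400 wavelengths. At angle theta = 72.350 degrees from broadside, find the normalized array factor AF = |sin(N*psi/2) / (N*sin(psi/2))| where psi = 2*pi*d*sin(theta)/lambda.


psi = 2*pi*0.82400*sin(72.350 deg) = 4.933629 rad
AF = |sin(4*4.933629/2) / (4*sin(4.933629/2))| = 0.1713

0.1713


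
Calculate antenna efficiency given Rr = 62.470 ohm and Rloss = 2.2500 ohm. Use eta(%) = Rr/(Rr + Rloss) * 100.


eta = 62.470 / (62.470 + 2.2500) * 100 = 96.52%

96.52%


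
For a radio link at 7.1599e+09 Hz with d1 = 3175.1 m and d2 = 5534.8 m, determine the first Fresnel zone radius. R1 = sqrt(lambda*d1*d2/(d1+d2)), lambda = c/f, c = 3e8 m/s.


lambda = c / f = 3.0000e+08 / 7.1599e+09 = 0.04190003 m
R1 = sqrt(0.04190003 * 3175.1 * 5534.8 / (3175.1 + 5534.8)) = 9.195 m

9.195 m


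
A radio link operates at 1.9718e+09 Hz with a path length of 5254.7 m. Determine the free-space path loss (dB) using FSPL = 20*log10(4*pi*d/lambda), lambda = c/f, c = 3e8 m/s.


lambda = c / f = 3.0000e+08 / 1.9718e+09 = 0.1521452 m
FSPL = 20 * log10(4*pi*5254.7/0.1521452) = 112.7 dB

112.7 dB


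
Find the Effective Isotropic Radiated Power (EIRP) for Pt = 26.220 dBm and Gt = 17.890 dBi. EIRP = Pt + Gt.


EIRP = Pt + Gt = 26.220 + 17.890 = 44.11 dBm

44.11 dBm


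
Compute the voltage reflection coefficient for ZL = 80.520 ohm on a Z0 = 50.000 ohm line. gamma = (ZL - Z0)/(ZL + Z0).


gamma = (80.520 - 50.000) / (80.520 + 50.000) = 0.2338

0.2338


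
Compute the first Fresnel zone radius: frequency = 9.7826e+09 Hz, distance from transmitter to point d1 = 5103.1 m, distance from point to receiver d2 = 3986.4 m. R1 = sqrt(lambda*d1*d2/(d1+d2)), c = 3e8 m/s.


lambda = c / f = 3.0000e+08 / 9.7826e+09 = 0.03066669 m
R1 = sqrt(0.03066669 * 5103.1 * 3986.4 / (5103.1 + 3986.4)) = 8.285 m

8.285 m


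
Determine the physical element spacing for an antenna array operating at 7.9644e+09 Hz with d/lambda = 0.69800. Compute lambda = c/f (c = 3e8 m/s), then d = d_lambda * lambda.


lambda = c / f = 3.0000e+08 / 7.9644e+09 = 0.03766762 m
d = 0.69800 * 0.03766762 = 0.02629 m

0.02629 m


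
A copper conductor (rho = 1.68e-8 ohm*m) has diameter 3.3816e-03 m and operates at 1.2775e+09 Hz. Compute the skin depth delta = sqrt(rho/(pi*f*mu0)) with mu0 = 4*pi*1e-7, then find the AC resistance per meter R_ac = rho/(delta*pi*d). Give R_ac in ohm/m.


delta = sqrt(1.68e-8 / (pi * 1.2775e+09 * 4*pi*1e-7)) = 1.825132e-06 m
R_ac = 1.68e-8 / (1.825132e-06 * pi * 3.3816e-03) = 0.8664 ohm/m

0.8664 ohm/m


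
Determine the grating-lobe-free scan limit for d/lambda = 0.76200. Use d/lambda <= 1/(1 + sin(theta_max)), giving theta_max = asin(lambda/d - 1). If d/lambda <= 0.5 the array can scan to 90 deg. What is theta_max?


lambda/d - 1 = 1/0.76200 - 1 = 0.3123360
theta_max = asin(0.3123360) = 18.20 deg

18.20 deg


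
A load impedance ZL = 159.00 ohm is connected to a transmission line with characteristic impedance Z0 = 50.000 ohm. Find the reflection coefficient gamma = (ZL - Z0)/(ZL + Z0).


gamma = (159.00 - 50.000) / (159.00 + 50.000) = 0.5215

0.5215


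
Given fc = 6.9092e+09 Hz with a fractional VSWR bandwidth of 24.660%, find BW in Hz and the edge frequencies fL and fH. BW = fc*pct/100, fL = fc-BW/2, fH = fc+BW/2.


BW = 6.9092e+09 * 24.660/100 = 1.703809e+09 Hz
fL = 6.9092e+09 - 1.703809e+09/2 = 6.057e+09 Hz
fH = 6.9092e+09 + 1.703809e+09/2 = 7.761e+09 Hz

BW=1.704e+09 Hz, fL=6.057e+09 Hz, fH=7.761e+09 Hz


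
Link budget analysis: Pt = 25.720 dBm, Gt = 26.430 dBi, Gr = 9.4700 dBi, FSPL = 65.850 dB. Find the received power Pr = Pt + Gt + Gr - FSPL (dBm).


Pr = 25.720 + 26.430 + 9.4700 - 65.850 = -4.23 dBm

-4.23 dBm


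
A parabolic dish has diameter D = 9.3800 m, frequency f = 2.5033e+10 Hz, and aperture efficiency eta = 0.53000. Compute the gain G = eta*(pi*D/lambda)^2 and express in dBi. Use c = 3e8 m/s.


lambda = c / f = 3.0000e+08 / 2.5033e+10 = 0.01198418 m
G_linear = 0.53000 * (pi * 9.3800 / 0.01198418)^2 = 3.204532e+06
G_dBi = 10 * log10(3.204532e+06) = 65.06 dBi

65.06 dBi


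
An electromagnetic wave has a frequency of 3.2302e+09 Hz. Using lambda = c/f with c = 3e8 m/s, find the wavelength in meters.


lambda = c / f = 3.0000e+08 / 3.2302e+09 = 0.09287 m

0.09287 m


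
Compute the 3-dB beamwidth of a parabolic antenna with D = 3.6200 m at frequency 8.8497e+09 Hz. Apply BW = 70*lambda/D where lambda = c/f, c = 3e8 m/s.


lambda = c / f = 3.0000e+08 / 8.8497e+09 = 0.03389945 m
BW = 70 * 0.03389945 / 3.6200 = 0.6555 deg

0.6555 deg


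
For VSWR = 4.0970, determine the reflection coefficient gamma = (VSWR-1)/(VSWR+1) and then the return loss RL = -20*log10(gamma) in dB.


gamma = (4.0970 - 1) / (4.0970 + 1) = 0.6076123
RL = -20 * log10(0.6076123) = 4.327 dB

4.327 dB


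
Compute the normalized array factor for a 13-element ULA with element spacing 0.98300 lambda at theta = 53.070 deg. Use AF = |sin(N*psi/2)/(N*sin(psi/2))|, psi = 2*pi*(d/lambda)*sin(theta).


psi = 2*pi*0.98300*sin(53.070 deg) = 4.937207 rad
AF = |sin(13*4.937207/2) / (13*sin(4.937207/2))| = 0.07721

0.07721


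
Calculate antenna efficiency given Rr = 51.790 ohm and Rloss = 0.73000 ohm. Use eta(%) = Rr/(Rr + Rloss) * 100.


eta = 51.790 / (51.790 + 0.73000) * 100 = 98.61%

98.61%


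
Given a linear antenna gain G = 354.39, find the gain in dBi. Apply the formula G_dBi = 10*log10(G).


G_dBi = 10 * log10(354.39) = 25.49 dBi

25.49 dBi


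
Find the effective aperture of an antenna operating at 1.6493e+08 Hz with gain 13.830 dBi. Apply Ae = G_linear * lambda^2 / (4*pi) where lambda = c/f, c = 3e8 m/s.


lambda = c / f = 3.0000e+08 / 1.6493e+08 = 1.818953 m
G_linear = 10^(13.830/10) = 24.15461
Ae = G_linear * lambda^2 / (4*pi) = 24.15461 * 1.818953^2 / (4*pi) = 6.360 m^2

6.360 m^2


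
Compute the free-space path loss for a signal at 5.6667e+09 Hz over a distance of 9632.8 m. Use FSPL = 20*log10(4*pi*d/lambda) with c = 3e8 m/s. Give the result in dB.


lambda = c / f = 3.0000e+08 / 5.6667e+09 = 0.05294087 m
FSPL = 20 * log10(4*pi*9632.8/0.05294087) = 127.2 dB

127.2 dB


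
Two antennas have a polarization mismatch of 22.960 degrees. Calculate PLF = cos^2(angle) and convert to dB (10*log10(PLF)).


PLF_linear = cos^2(22.960 deg) = 0.8478310
PLF_dB = 10 * log10(0.8478310) = -0.7169 dB

-0.7169 dB


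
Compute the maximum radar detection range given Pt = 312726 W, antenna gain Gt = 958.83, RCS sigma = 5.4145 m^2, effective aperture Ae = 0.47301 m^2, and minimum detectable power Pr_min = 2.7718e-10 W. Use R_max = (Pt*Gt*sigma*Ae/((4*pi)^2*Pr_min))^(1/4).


R^4 = 312726*958.83*5.4145*0.47301 / ((4*pi)^2 * 2.7718e-10) = 1.754497e+16
R_max = 1.754497e+16^0.25 = 11509 m

11509 m


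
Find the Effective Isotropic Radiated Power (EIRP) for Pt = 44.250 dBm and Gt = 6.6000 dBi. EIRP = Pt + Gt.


EIRP = Pt + Gt = 44.250 + 6.6000 = 50.85 dBm

50.85 dBm


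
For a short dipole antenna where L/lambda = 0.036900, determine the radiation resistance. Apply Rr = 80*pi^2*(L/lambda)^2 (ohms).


Rr = 80 * pi^2 * (0.036900)^2 = 80 * 9.869604 * 1.361610e-03 = 1.075 ohm

1.075 ohm


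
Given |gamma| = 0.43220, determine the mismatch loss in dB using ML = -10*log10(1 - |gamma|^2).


ML = -10 * log10(1 - 0.43220^2) = -10 * log10(0.81320316) = 0.8980 dB

0.8980 dB


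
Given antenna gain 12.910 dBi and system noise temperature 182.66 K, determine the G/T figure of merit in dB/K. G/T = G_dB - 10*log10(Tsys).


G/T = 12.910 - 10*log10(182.66) = 12.910 - 22.61643 = -9.706 dB/K

-9.706 dB/K


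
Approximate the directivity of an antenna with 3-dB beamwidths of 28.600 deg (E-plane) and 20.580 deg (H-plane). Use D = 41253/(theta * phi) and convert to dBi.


D_linear = 41253 / (28.600 * 20.580) = 70.08808
D_dBi = 10 * log10(70.08808) = 18.46 dBi

18.46 dBi


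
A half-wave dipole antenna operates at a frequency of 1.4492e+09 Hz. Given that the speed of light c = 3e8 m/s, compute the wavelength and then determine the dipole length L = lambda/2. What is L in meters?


lambda = c / f = 3.0000e+08 / 1.4492e+09 = 0.2070108 m
L = lambda / 2 = 0.2070108 / 2 = 0.1035 m

0.1035 m


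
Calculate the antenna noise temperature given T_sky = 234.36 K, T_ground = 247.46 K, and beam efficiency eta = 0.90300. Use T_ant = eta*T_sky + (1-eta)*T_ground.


T_ant = 0.90300 * 234.36 + (1 - 0.90300) * 247.46 = 235.6 K

235.6 K


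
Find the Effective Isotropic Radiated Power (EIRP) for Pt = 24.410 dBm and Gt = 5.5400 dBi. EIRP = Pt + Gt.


EIRP = Pt + Gt = 24.410 + 5.5400 = 29.95 dBm

29.95 dBm


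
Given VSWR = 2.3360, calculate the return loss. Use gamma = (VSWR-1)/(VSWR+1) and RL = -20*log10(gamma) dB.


gamma = (2.3360 - 1) / (2.3360 + 1) = 0.4004796
RL = -20 * log10(0.4004796) = 7.948 dB

7.948 dB


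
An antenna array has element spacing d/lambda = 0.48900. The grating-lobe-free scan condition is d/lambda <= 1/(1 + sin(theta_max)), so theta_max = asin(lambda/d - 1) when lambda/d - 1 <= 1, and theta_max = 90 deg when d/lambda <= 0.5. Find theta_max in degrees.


lambda/d - 1 = 1/0.48900 - 1 = 1.044990 >= 1
d/lambda <= 0.5, so the array can scan to endfire without grating lobes: theta_max = 90 deg

90 deg


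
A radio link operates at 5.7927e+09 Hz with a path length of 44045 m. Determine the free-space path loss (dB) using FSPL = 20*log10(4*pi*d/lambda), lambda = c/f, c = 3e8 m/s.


lambda = c / f = 3.0000e+08 / 5.7927e+09 = 0.05178932 m
FSPL = 20 * log10(4*pi*44045/0.05178932) = 140.6 dB

140.6 dB


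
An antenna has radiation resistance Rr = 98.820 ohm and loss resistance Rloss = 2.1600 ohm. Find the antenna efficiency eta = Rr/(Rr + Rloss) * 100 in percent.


eta = 98.820 / (98.820 + 2.1600) * 100 = 97.86%

97.86%


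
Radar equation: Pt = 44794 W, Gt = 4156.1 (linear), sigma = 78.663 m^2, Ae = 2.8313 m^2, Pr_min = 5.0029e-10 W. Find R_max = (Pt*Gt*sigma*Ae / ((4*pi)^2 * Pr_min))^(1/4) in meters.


R^4 = 44794*4156.1*78.663*2.8313 / ((4*pi)^2 * 5.0029e-10) = 5.248324e+17
R_max = 5.248324e+17^0.25 = 26916 m

26916 m


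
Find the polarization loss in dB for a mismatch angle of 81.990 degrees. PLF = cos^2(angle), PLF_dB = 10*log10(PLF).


PLF_linear = cos^2(81.990 deg) = 0.01941729
PLF_dB = 10 * log10(0.01941729) = -17.12 dB

-17.12 dB


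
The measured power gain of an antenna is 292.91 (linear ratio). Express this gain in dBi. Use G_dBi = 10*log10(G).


G_dBi = 10 * log10(292.91) = 24.67 dBi

24.67 dBi


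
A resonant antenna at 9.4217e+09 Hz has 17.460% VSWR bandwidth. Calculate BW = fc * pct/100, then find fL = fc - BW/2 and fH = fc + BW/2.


BW = 9.4217e+09 * 17.460/100 = 1.645029e+09 Hz
fL = 9.4217e+09 - 1.645029e+09/2 = 8.599e+09 Hz
fH = 9.4217e+09 + 1.645029e+09/2 = 1.024e+10 Hz

BW=1.645e+09 Hz, fL=8.599e+09 Hz, fH=1.024e+10 Hz


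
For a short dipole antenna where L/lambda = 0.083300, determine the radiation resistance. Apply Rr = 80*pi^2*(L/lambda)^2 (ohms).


Rr = 80 * pi^2 * (0.083300)^2 = 80 * 9.869604 * 6.938890e-03 = 5.479 ohm

5.479 ohm


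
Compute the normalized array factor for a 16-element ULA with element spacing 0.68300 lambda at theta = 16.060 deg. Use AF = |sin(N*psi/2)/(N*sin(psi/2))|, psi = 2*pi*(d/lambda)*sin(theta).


psi = 2*pi*0.68300*sin(16.060 deg) = 1.187194 rad
AF = |sin(16*1.187194/2) / (16*sin(1.187194/2))| = 8.124e-03

8.124e-03


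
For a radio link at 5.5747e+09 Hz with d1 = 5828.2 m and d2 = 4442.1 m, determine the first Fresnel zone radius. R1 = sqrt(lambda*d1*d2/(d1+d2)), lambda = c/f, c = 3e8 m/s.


lambda = c / f = 3.0000e+08 / 5.5747e+09 = 0.05381456 m
R1 = sqrt(0.05381456 * 5828.2 * 4442.1 / (5828.2 + 4442.1)) = 11.65 m

11.65 m


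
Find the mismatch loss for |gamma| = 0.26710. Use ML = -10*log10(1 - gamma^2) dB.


ML = -10 * log10(1 - 0.26710^2) = -10 * log10(0.92865759) = 0.3214 dB

0.3214 dB


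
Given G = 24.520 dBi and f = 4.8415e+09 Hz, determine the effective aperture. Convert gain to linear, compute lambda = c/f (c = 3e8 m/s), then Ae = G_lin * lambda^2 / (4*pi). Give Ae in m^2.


lambda = c / f = 3.0000e+08 / 4.8415e+09 = 0.06196427 m
G_linear = 10^(24.520/10) = 283.1392
Ae = G_linear * lambda^2 / (4*pi) = 283.1392 * 0.06196427^2 / (4*pi) = 0.08651 m^2

0.08651 m^2


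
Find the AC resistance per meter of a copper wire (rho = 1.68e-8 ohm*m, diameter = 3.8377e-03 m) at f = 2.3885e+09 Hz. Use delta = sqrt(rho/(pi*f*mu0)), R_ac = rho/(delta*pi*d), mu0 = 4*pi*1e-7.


delta = sqrt(1.68e-8 / (pi * 2.3885e+09 * 4*pi*1e-7)) = 1.334788e-06 m
R_ac = 1.68e-8 / (1.334788e-06 * pi * 3.8377e-03) = 1.044 ohm/m

1.044 ohm/m


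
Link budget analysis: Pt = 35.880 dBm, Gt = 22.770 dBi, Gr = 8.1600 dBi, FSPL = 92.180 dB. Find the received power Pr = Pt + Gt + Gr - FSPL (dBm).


Pr = 35.880 + 22.770 + 8.1600 - 92.180 = -25.37 dBm

-25.37 dBm


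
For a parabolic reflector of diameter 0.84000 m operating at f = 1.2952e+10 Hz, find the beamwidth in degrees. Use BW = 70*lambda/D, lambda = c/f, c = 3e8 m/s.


lambda = c / f = 3.0000e+08 / 1.2952e+10 = 0.02316245 m
BW = 70 * 0.02316245 / 0.84000 = 1.930 deg

1.930 deg


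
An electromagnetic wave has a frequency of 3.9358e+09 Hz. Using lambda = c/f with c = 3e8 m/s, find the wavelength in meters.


lambda = c / f = 3.0000e+08 / 3.9358e+09 = 0.07622 m

0.07622 m


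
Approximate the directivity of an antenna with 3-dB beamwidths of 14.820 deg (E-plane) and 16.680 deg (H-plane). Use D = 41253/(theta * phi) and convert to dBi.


D_linear = 41253 / (14.820 * 16.680) = 166.8827
D_dBi = 10 * log10(166.8827) = 22.22 dBi

22.22 dBi


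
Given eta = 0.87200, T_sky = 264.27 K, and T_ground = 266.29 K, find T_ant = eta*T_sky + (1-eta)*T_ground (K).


T_ant = 0.87200 * 264.27 + (1 - 0.87200) * 266.29 = 264.5 K

264.5 K


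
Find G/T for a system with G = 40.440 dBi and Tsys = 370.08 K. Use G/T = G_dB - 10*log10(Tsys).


G/T = 40.440 - 10*log10(370.08) = 40.440 - 25.68296 = 14.76 dB/K

14.76 dB/K


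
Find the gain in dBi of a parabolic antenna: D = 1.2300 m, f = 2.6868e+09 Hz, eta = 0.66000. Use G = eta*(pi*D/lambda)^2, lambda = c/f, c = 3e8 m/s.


lambda = c / f = 3.0000e+08 / 2.6868e+09 = 0.1116570 m
G_linear = 0.66000 * (pi * 1.2300 / 0.1116570)^2 = 790.4638
G_dBi = 10 * log10(790.4638) = 28.98 dBi

28.98 dBi


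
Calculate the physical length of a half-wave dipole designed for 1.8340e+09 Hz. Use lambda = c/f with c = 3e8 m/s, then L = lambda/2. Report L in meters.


lambda = c / f = 3.0000e+08 / 1.8340e+09 = 0.1635769 m
L = lambda / 2 = 0.1635769 / 2 = 0.08179 m

0.08179 m


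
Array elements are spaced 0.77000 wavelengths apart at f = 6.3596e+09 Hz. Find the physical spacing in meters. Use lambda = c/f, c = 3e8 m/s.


lambda = c / f = 3.0000e+08 / 6.3596e+09 = 0.04717278 m
d = 0.77000 * 0.04717278 = 0.03632 m

0.03632 m


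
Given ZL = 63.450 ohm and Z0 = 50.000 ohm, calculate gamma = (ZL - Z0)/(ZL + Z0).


gamma = (63.450 - 50.000) / (63.450 + 50.000) = 0.1186

0.1186


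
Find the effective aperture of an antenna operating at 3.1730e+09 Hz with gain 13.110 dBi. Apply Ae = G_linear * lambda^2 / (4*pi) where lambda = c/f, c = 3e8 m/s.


lambda = c / f = 3.0000e+08 / 3.1730e+09 = 0.09454775 m
G_linear = 10^(13.110/10) = 20.46445
Ae = G_linear * lambda^2 / (4*pi) = 20.46445 * 0.09454775^2 / (4*pi) = 0.01456 m^2

0.01456 m^2


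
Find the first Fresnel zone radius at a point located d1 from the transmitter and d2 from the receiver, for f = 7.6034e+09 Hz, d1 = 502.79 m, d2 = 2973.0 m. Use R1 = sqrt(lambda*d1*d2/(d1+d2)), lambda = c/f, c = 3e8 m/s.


lambda = c / f = 3.0000e+08 / 7.6034e+09 = 0.03945603 m
R1 = sqrt(0.03945603 * 502.79 * 2973.0 / (502.79 + 2973.0)) = 4.119 m

4.119 m


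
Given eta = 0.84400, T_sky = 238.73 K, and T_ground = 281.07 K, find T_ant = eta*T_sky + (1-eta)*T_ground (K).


T_ant = 0.84400 * 238.73 + (1 - 0.84400) * 281.07 = 245.3 K

245.3 K


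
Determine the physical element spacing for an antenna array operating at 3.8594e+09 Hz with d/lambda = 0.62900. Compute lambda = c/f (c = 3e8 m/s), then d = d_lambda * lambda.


lambda = c / f = 3.0000e+08 / 3.8594e+09 = 0.07773229 m
d = 0.62900 * 0.07773229 = 0.04889 m

0.04889 m


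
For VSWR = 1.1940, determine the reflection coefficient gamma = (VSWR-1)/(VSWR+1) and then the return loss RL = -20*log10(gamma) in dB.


gamma = (1.1940 - 1) / (1.1940 + 1) = 0.08842297
RL = -20 * log10(0.08842297) = 21.07 dB

21.07 dB


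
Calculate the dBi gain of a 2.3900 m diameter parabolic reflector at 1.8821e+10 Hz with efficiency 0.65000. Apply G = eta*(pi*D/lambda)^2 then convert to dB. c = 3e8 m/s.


lambda = c / f = 3.0000e+08 / 1.8821e+10 = 0.01593964 m
G_linear = 0.65000 * (pi * 2.3900 / 0.01593964)^2 = 144228.8
G_dBi = 10 * log10(144228.8) = 51.59 dBi

51.59 dBi


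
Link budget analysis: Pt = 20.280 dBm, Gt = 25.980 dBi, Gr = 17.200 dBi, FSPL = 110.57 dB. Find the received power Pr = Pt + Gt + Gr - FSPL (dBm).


Pr = 20.280 + 25.980 + 17.200 - 110.57 = -47.11 dBm

-47.11 dBm


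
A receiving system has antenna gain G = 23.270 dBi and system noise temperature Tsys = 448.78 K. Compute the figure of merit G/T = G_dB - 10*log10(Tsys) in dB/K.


G/T = 23.270 - 10*log10(448.78) = 23.270 - 26.52033 = -3.250 dB/K

-3.250 dB/K


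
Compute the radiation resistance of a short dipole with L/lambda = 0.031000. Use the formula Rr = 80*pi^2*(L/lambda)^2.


Rr = 80 * pi^2 * (0.031000)^2 = 80 * 9.869604 * 9.610000e-04 = 0.7588 ohm

0.7588 ohm


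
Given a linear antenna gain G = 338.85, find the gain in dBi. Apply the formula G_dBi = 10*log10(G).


G_dBi = 10 * log10(338.85) = 25.30 dBi

25.30 dBi


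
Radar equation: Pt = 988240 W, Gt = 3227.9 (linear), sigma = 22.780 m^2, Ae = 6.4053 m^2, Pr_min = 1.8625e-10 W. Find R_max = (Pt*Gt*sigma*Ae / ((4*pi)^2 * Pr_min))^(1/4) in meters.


R^4 = 988240*3227.9*22.780*6.4053 / ((4*pi)^2 * 1.8625e-10) = 1.582558e+19
R_max = 1.582558e+19^0.25 = 63072 m

63072 m


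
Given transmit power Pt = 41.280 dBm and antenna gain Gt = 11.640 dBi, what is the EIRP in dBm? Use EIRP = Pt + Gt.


EIRP = Pt + Gt = 41.280 + 11.640 = 52.92 dBm

52.92 dBm


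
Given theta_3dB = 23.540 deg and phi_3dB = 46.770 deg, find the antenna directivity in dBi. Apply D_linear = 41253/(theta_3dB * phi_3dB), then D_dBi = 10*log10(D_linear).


D_linear = 41253 / (23.540 * 46.770) = 37.46983
D_dBi = 10 * log10(37.46983) = 15.74 dBi

15.74 dBi


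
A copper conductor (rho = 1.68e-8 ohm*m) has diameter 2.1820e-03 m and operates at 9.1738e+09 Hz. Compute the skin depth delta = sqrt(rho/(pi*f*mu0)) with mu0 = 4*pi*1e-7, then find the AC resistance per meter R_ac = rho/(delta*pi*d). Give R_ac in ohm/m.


delta = sqrt(1.68e-8 / (pi * 9.1738e+09 * 4*pi*1e-7)) = 6.810832e-07 m
R_ac = 1.68e-8 / (6.810832e-07 * pi * 2.1820e-03) = 3.598 ohm/m

3.598 ohm/m


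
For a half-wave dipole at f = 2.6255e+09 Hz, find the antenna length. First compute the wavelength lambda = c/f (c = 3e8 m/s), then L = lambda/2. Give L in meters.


lambda = c / f = 3.0000e+08 / 2.6255e+09 = 0.1142639 m
L = lambda / 2 = 0.1142639 / 2 = 0.05713 m

0.05713 m


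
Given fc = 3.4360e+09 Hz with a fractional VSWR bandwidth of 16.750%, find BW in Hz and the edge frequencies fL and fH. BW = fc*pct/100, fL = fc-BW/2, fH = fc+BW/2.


BW = 3.4360e+09 * 16.750/100 = 5.755300e+08 Hz
fL = 3.4360e+09 - 5.755300e+08/2 = 3.148e+09 Hz
fH = 3.4360e+09 + 5.755300e+08/2 = 3.724e+09 Hz

BW=5.755e+08 Hz, fL=3.148e+09 Hz, fH=3.724e+09 Hz


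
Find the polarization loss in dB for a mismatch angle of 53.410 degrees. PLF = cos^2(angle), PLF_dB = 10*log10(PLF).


PLF_linear = cos^2(53.410 deg) = 0.3553170
PLF_dB = 10 * log10(0.3553170) = -4.494 dB

-4.494 dB


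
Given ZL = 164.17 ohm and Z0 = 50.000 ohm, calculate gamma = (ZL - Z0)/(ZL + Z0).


gamma = (164.17 - 50.000) / (164.17 + 50.000) = 0.5331

0.5331


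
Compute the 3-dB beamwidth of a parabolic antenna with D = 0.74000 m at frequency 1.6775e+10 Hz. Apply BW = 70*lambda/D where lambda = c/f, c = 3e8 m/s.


lambda = c / f = 3.0000e+08 / 1.6775e+10 = 0.01788376 m
BW = 70 * 0.01788376 / 0.74000 = 1.692 deg

1.692 deg


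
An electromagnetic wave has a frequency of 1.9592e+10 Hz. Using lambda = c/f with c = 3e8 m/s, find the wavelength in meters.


lambda = c / f = 3.0000e+08 / 1.9592e+10 = 0.01531 m

0.01531 m


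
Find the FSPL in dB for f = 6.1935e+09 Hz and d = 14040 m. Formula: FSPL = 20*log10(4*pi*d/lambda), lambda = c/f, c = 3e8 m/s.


lambda = c / f = 3.0000e+08 / 6.1935e+09 = 0.04843788 m
FSPL = 20 * log10(4*pi*14040/0.04843788) = 131.2 dB

131.2 dB


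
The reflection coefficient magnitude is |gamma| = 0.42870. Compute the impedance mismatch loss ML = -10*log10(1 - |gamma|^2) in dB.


ML = -10 * log10(1 - 0.42870^2) = -10 * log10(0.81621631) = 0.8819 dB

0.8819 dB


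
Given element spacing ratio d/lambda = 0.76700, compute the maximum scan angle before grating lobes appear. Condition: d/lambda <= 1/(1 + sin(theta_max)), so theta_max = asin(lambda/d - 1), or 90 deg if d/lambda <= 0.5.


lambda/d - 1 = 1/0.76700 - 1 = 0.3037810
theta_max = asin(0.3037810) = 17.68 deg

17.68 deg


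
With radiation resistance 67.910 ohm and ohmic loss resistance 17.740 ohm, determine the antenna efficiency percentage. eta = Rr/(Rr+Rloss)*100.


eta = 67.910 / (67.910 + 17.740) * 100 = 79.29%

79.29%


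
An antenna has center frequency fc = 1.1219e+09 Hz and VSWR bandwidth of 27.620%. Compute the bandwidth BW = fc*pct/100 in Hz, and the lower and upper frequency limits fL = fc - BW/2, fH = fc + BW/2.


BW = 1.1219e+09 * 27.620/100 = 3.098688e+08 Hz
fL = 1.1219e+09 - 3.098688e+08/2 = 9.670e+08 Hz
fH = 1.1219e+09 + 3.098688e+08/2 = 1.277e+09 Hz

BW=3.099e+08 Hz, fL=9.670e+08 Hz, fH=1.277e+09 Hz


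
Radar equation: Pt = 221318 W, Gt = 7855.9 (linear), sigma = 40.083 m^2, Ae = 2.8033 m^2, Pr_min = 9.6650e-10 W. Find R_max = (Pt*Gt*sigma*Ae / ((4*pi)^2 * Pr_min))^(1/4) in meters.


R^4 = 221318*7855.9*40.083*2.8033 / ((4*pi)^2 * 9.6650e-10) = 1.280032e+18
R_max = 1.280032e+18^0.25 = 33636 m

33636 m


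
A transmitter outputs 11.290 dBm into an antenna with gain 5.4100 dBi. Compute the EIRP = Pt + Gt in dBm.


EIRP = Pt + Gt = 11.290 + 5.4100 = 16.70 dBm

16.70 dBm


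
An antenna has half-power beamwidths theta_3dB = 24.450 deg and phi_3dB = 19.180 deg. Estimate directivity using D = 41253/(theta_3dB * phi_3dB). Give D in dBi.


D_linear = 41253 / (24.450 * 19.180) = 87.96868
D_dBi = 10 * log10(87.96868) = 19.44 dBi

19.44 dBi


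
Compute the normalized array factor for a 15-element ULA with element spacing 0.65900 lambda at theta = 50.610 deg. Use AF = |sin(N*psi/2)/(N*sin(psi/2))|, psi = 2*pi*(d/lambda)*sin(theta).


psi = 2*pi*0.65900*sin(50.610 deg) = 3.200054 rad
AF = |sin(15*3.200054/2) / (15*sin(3.200054/2))| = 0.06039

0.06039


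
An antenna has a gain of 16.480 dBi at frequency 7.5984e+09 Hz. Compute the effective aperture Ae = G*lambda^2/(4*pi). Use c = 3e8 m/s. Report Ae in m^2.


lambda = c / f = 3.0000e+08 / 7.5984e+09 = 0.03948200 m
G_linear = 10^(16.480/10) = 44.46313
Ae = G_linear * lambda^2 / (4*pi) = 44.46313 * 0.03948200^2 / (4*pi) = 5.516e-03 m^2

5.516e-03 m^2


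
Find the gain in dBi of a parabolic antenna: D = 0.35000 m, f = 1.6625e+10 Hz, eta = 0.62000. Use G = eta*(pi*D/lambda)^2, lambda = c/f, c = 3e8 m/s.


lambda = c / f = 3.0000e+08 / 1.6625e+10 = 0.01804511 m
G_linear = 0.62000 * (pi * 0.35000 / 0.01804511)^2 = 2302.017
G_dBi = 10 * log10(2302.017) = 33.62 dBi

33.62 dBi


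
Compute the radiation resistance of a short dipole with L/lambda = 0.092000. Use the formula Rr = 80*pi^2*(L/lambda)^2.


Rr = 80 * pi^2 * (0.092000)^2 = 80 * 9.869604 * 8.464000e-03 = 6.683 ohm

6.683 ohm


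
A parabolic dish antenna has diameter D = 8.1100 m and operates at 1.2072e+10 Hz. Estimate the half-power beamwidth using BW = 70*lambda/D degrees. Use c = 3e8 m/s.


lambda = c / f = 3.0000e+08 / 1.2072e+10 = 0.02485089 m
BW = 70 * 0.02485089 / 8.1100 = 0.2145 deg

0.2145 deg


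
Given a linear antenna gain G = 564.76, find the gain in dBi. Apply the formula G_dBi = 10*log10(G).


G_dBi = 10 * log10(564.76) = 27.52 dBi

27.52 dBi


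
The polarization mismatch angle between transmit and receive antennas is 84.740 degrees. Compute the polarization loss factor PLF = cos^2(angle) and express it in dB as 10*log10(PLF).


PLF_linear = cos^2(84.740 deg) = 8.404382e-03
PLF_dB = 10 * log10(8.404382e-03) = -20.75 dB

-20.75 dB


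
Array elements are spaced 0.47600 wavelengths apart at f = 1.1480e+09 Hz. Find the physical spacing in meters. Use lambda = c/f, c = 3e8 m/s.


lambda = c / f = 3.0000e+08 / 1.1480e+09 = 0.2613240 m
d = 0.47600 * 0.2613240 = 0.1244 m

0.1244 m


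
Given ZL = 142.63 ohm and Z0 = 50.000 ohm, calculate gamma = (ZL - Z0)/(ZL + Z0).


gamma = (142.63 - 50.000) / (142.63 + 50.000) = 0.4809

0.4809


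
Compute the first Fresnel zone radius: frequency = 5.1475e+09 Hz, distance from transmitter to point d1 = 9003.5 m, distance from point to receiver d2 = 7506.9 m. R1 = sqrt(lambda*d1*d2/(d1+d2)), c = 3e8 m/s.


lambda = c / f = 3.0000e+08 / 5.1475e+09 = 0.05828072 m
R1 = sqrt(0.05828072 * 9003.5 * 7506.9 / (9003.5 + 7506.9)) = 15.45 m

15.45 m


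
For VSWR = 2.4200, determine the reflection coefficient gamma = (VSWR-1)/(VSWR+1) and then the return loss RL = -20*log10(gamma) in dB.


gamma = (2.4200 - 1) / (2.4200 + 1) = 0.4152047
RL = -20 * log10(0.4152047) = 7.635 dB

7.635 dB


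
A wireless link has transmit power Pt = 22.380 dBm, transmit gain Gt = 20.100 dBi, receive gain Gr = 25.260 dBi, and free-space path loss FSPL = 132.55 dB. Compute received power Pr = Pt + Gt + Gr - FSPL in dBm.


Pr = 22.380 + 20.100 + 25.260 - 132.55 = -64.81 dBm

-64.81 dBm


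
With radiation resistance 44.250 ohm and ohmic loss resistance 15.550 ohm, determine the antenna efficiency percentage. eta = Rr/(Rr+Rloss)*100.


eta = 44.250 / (44.250 + 15.550) * 100 = 74.00%

74.00%


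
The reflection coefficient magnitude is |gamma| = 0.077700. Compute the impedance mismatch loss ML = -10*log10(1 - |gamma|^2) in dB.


ML = -10 * log10(1 - 0.077700^2) = -10 * log10(0.99396271) = 0.02630 dB

0.02630 dB


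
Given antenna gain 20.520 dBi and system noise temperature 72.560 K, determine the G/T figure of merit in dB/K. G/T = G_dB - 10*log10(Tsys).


G/T = 20.520 - 10*log10(72.560) = 20.520 - 18.60697 = 1.913 dB/K

1.913 dB/K


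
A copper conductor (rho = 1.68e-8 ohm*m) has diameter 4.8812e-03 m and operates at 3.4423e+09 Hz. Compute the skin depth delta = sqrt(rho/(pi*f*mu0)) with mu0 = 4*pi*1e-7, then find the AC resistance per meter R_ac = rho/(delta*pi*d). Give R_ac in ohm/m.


delta = sqrt(1.68e-8 / (pi * 3.4423e+09 * 4*pi*1e-7)) = 1.111861e-06 m
R_ac = 1.68e-8 / (1.111861e-06 * pi * 4.8812e-03) = 0.9853 ohm/m

0.9853 ohm/m


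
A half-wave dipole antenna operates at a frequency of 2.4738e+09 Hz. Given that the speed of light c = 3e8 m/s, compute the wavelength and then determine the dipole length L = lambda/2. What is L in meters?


lambda = c / f = 3.0000e+08 / 2.4738e+09 = 0.1212709 m
L = lambda / 2 = 0.1212709 / 2 = 0.06064 m

0.06064 m


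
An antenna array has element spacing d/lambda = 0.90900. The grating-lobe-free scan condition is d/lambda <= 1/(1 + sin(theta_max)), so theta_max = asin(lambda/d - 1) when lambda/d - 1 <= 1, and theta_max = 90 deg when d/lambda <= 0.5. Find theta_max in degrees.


lambda/d - 1 = 1/0.90900 - 1 = 0.1001100
theta_max = asin(0.1001100) = 5.746 deg

5.746 deg


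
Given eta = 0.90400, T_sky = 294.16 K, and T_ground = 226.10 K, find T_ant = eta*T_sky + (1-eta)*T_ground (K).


T_ant = 0.90400 * 294.16 + (1 - 0.90400) * 226.10 = 287.6 K

287.6 K
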